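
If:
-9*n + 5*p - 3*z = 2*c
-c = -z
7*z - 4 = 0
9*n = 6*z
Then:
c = 4/7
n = 8/21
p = 44/35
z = 4/7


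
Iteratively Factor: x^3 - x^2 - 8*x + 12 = (x - 2)*(x^2 + x - 6) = (x - 2)^2*(x + 3)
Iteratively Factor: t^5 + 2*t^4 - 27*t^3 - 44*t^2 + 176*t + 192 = (t + 1)*(t^4 + t^3 - 28*t^2 - 16*t + 192) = (t + 1)*(t + 4)*(t^3 - 3*t^2 - 16*t + 48) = (t - 4)*(t + 1)*(t + 4)*(t^2 + t - 12) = (t - 4)*(t - 3)*(t + 1)*(t + 4)*(t + 4)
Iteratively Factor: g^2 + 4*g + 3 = (g + 1)*(g + 3)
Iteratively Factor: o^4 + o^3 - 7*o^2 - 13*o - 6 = (o - 3)*(o^3 + 4*o^2 + 5*o + 2) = (o - 3)*(o + 1)*(o^2 + 3*o + 2) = (o - 3)*(o + 1)*(o + 2)*(o + 1)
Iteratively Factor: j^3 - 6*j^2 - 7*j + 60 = (j + 3)*(j^2 - 9*j + 20) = (j - 4)*(j + 3)*(j - 5)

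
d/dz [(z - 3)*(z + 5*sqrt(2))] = 2*z - 3 + 5*sqrt(2)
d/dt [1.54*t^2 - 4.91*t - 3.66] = 3.08*t - 4.91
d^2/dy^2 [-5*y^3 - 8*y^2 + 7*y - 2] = -30*y - 16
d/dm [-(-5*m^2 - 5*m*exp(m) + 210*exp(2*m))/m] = 5*exp(m) + 5 - 420*exp(2*m)/m + 210*exp(2*m)/m^2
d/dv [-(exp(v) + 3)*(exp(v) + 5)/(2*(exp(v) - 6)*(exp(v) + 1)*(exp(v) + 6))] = (exp(4*v) + 16*exp(3*v) + 89*exp(2*v) + 102*exp(v) - 252)*exp(v)/(2*(exp(6*v) + 2*exp(5*v) - 71*exp(4*v) - 144*exp(3*v) + 1224*exp(2*v) + 2592*exp(v) + 1296))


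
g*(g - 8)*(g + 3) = g^3 - 5*g^2 - 24*g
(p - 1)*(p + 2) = p^2 + p - 2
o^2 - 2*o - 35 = (o - 7)*(o + 5)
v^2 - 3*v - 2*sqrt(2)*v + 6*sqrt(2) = (v - 3)*(v - 2*sqrt(2))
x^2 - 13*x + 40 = (x - 8)*(x - 5)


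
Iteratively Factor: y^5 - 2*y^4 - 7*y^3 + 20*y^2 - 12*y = (y + 3)*(y^4 - 5*y^3 + 8*y^2 - 4*y) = (y - 1)*(y + 3)*(y^3 - 4*y^2 + 4*y) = (y - 2)*(y - 1)*(y + 3)*(y^2 - 2*y) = (y - 2)^2*(y - 1)*(y + 3)*(y)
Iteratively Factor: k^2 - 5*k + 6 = (k - 2)*(k - 3)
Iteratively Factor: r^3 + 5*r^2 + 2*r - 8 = (r + 2)*(r^2 + 3*r - 4) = (r - 1)*(r + 2)*(r + 4)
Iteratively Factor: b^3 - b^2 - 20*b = (b - 5)*(b^2 + 4*b) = (b - 5)*(b + 4)*(b)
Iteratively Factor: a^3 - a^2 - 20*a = (a + 4)*(a^2 - 5*a) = a*(a + 4)*(a - 5)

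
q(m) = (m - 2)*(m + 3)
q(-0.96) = -6.04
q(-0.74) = -6.19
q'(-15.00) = -29.00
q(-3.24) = 1.26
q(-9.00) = 66.00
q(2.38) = 2.04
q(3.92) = 13.29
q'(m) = 2*m + 1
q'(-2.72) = -4.44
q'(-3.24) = -5.48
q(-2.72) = -1.32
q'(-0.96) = -0.92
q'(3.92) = 8.84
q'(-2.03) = -3.06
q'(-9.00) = -17.00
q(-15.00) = 204.00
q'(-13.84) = -26.68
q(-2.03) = -3.91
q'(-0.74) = -0.48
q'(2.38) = 5.76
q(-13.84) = 171.71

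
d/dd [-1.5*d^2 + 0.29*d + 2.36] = 0.29 - 3.0*d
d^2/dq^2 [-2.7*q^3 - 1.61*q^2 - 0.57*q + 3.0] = -16.2*q - 3.22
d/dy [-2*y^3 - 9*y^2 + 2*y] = -6*y^2 - 18*y + 2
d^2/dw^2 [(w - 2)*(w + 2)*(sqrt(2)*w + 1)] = 6*sqrt(2)*w + 2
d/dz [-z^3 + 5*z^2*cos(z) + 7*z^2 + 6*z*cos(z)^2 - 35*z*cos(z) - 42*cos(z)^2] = -5*z^2*sin(z) - 3*z^2 + 35*z*sin(z) - 6*z*sin(2*z) + 10*z*cos(z) + 14*z + 42*sin(2*z) + 6*cos(z)^2 - 35*cos(z)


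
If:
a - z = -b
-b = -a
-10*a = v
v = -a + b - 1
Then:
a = 1/10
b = 1/10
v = -1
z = 1/5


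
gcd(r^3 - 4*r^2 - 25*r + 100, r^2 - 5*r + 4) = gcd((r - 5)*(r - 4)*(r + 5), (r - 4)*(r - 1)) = r - 4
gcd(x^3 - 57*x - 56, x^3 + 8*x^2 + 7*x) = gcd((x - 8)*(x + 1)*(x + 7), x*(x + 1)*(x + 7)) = x^2 + 8*x + 7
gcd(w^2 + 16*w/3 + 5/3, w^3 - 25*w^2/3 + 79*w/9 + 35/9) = w + 1/3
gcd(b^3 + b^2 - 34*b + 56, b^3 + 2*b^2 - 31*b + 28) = b^2 + 3*b - 28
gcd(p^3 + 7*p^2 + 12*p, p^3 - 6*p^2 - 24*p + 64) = p + 4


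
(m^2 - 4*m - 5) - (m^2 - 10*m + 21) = 6*m - 26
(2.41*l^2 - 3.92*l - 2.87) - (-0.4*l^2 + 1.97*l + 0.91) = 2.81*l^2 - 5.89*l - 3.78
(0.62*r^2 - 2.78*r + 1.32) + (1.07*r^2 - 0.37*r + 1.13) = 1.69*r^2 - 3.15*r + 2.45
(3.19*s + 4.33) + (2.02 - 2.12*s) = 1.07*s + 6.35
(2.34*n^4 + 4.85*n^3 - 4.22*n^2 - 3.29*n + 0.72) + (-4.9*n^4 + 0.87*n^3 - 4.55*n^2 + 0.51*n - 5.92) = -2.56*n^4 + 5.72*n^3 - 8.77*n^2 - 2.78*n - 5.2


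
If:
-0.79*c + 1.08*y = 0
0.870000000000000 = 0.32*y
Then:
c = 3.72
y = 2.72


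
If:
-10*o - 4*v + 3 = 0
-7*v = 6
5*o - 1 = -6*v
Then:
No Solution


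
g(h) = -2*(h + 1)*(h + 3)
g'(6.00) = -32.00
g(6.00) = -126.00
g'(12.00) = -56.00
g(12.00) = -390.00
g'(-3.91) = 7.64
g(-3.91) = -5.30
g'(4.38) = -25.52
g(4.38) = -79.41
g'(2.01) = -16.04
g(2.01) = -30.16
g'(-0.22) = -7.12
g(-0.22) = -4.34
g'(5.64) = -30.56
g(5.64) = -114.74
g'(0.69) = -10.76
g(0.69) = -12.47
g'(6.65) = -34.60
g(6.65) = -147.64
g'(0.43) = -9.72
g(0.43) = -9.81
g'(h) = -4*h - 8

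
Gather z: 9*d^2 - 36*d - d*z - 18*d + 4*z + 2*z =9*d^2 - 54*d + z*(6 - d)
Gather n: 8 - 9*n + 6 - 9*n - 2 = 12 - 18*n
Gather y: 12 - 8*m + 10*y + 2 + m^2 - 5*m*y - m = m^2 - 9*m + y*(10 - 5*m) + 14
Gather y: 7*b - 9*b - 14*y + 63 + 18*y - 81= -2*b + 4*y - 18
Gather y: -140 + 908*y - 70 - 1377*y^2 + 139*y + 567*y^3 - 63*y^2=567*y^3 - 1440*y^2 + 1047*y - 210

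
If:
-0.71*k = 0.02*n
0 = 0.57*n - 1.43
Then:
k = -0.07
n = 2.51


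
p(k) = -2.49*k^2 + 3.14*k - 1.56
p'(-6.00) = 33.02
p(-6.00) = -110.04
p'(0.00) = 3.14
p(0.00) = -1.56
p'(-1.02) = 8.22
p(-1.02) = -7.35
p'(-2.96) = 17.88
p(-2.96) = -32.67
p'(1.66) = -5.13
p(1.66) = -3.21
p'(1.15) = -2.59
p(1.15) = -1.24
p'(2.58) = -9.71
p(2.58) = -10.03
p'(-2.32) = 14.69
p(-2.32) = -22.25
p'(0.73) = -0.50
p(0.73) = -0.59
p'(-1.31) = 9.66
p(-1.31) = -9.95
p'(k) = 3.14 - 4.98*k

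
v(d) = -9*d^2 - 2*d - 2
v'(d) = -18*d - 2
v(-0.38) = -2.54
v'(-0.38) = 4.84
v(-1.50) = -19.25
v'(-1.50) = 25.00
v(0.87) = -10.55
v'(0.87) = -17.66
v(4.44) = -188.30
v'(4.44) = -81.92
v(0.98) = -12.60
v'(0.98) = -19.64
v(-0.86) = -6.94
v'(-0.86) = 13.48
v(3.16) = -98.19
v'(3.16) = -58.88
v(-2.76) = -65.04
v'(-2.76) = 47.68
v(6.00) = -338.00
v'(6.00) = -110.00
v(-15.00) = -1997.00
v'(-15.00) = 268.00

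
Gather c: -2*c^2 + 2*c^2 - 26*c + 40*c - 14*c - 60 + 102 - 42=0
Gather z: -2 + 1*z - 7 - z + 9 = 0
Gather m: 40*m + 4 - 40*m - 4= 0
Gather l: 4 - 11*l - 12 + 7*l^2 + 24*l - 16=7*l^2 + 13*l - 24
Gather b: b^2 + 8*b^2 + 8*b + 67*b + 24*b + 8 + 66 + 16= 9*b^2 + 99*b + 90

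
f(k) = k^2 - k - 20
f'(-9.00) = -19.00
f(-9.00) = 70.00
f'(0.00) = -1.00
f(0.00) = -20.00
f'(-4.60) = -10.20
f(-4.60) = 5.76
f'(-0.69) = -2.38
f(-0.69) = -18.83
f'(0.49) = -0.02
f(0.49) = -20.25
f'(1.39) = 1.78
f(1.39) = -19.46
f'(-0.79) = -2.58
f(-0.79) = -18.59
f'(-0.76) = -2.52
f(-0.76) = -18.66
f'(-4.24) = -9.48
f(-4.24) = 2.22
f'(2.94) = 4.88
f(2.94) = -14.30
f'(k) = 2*k - 1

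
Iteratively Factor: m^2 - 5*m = (m - 5)*(m)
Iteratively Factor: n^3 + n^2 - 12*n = (n + 4)*(n^2 - 3*n) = (n - 3)*(n + 4)*(n)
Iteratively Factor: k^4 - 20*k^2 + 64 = (k - 2)*(k^3 + 2*k^2 - 16*k - 32) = (k - 4)*(k - 2)*(k^2 + 6*k + 8) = (k - 4)*(k - 2)*(k + 2)*(k + 4)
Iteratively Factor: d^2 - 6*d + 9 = (d - 3)*(d - 3)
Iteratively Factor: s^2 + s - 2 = (s + 2)*(s - 1)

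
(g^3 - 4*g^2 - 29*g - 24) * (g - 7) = g^4 - 11*g^3 - g^2 + 179*g + 168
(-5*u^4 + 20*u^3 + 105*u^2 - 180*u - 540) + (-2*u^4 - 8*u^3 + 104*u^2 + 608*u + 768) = -7*u^4 + 12*u^3 + 209*u^2 + 428*u + 228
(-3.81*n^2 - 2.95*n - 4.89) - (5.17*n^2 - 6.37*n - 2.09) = -8.98*n^2 + 3.42*n - 2.8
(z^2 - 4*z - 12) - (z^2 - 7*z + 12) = 3*z - 24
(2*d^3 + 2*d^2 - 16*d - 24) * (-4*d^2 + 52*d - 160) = -8*d^5 + 96*d^4 - 152*d^3 - 1056*d^2 + 1312*d + 3840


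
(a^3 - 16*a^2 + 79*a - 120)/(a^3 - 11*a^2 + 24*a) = (a - 5)/a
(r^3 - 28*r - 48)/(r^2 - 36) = (r^2 + 6*r + 8)/(r + 6)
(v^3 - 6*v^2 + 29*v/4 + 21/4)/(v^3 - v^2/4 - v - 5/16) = 4*(2*v^2 - 13*v + 21)/(8*v^2 - 6*v - 5)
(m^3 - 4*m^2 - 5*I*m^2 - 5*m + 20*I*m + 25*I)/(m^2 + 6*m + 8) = (m^3 + m^2*(-4 - 5*I) + m*(-5 + 20*I) + 25*I)/(m^2 + 6*m + 8)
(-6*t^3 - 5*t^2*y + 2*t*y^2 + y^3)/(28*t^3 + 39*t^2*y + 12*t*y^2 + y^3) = (-6*t^2 + t*y + y^2)/(28*t^2 + 11*t*y + y^2)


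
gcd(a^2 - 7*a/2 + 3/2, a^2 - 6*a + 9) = a - 3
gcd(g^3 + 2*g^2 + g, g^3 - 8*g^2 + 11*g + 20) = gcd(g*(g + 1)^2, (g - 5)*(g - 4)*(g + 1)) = g + 1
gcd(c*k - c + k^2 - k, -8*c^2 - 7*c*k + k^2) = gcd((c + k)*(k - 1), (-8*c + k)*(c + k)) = c + k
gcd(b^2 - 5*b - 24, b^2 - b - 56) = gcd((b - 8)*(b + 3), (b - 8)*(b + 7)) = b - 8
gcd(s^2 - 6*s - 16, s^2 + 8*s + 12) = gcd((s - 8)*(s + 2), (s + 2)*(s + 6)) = s + 2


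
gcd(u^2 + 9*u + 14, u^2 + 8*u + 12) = u + 2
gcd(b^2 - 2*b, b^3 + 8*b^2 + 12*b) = b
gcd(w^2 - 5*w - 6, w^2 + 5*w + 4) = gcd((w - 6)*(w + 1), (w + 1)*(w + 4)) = w + 1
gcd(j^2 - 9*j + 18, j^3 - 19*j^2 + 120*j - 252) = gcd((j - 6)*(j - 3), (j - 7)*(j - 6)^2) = j - 6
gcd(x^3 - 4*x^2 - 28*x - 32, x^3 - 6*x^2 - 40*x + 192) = x - 8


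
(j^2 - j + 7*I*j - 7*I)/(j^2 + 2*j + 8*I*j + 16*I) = (j^2 + j*(-1 + 7*I) - 7*I)/(j^2 + j*(2 + 8*I) + 16*I)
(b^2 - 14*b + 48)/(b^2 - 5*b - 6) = (b - 8)/(b + 1)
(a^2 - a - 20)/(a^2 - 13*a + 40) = (a + 4)/(a - 8)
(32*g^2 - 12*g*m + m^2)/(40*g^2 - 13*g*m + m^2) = (4*g - m)/(5*g - m)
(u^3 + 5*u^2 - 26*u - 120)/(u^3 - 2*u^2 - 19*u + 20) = (u + 6)/(u - 1)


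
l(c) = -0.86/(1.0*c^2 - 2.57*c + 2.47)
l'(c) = -0.86*(2.57 - 2.0*c)/(1.0*c^2 - 2.57*c + 2.47)^2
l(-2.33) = -0.06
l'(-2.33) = -0.03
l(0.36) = -0.51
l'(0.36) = -0.57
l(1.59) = -0.94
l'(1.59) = 0.63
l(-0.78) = -0.17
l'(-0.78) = -0.14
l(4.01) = -0.10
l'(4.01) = 0.07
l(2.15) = -0.55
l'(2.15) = 0.61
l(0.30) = -0.48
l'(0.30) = -0.53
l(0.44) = -0.56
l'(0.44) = -0.62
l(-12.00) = -0.00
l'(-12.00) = -0.00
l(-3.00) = -0.04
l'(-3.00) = -0.02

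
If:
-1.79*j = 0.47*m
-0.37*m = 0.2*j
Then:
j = 0.00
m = 0.00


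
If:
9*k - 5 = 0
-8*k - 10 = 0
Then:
No Solution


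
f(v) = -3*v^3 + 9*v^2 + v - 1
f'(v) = -9*v^2 + 18*v + 1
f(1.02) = 6.20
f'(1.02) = 10.00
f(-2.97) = 154.01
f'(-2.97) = -131.85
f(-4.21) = 378.16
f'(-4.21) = -234.30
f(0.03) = -0.96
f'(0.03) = 1.53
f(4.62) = -100.11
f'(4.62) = -107.94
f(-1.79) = 43.25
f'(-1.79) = -60.06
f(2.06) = 13.03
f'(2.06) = -0.11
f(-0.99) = 9.74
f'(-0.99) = -25.64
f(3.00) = 2.00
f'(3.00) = -26.00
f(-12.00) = 6467.00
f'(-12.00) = -1511.00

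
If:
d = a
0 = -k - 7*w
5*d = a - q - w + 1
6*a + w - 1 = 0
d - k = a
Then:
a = 1/6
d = 1/6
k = 0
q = 1/3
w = 0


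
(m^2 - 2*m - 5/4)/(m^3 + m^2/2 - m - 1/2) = (m - 5/2)/(m^2 - 1)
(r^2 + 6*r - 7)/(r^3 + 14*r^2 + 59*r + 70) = (r - 1)/(r^2 + 7*r + 10)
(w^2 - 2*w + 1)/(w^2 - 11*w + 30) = (w^2 - 2*w + 1)/(w^2 - 11*w + 30)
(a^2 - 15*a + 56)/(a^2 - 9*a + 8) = (a - 7)/(a - 1)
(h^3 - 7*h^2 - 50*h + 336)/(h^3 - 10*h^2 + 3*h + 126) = (h^2 - h - 56)/(h^2 - 4*h - 21)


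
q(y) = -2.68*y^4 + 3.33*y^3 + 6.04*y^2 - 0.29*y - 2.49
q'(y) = -10.72*y^3 + 9.99*y^2 + 12.08*y - 0.29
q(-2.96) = -240.80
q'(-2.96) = 329.50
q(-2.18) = -68.18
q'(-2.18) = 131.91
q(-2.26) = -79.34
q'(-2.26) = 147.18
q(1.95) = 5.85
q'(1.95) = -18.23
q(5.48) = -1691.58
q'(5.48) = -1398.24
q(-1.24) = -5.53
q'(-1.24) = 20.53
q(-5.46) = -2744.67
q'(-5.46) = 1976.48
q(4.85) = -964.79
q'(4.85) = -929.69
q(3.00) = -76.17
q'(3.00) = -163.58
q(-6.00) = -3975.87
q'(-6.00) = 2602.39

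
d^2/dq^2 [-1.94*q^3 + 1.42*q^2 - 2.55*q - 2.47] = 2.84 - 11.64*q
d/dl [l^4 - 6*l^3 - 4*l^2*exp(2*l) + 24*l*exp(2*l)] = 4*l^3 - 8*l^2*exp(2*l) - 18*l^2 + 40*l*exp(2*l) + 24*exp(2*l)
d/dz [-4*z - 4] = -4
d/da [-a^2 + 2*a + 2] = 2 - 2*a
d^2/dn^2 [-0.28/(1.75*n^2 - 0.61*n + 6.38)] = (1.715*n^2 - 0.5978*n - 0.28*(3.5*n - 0.61)*(7.0*n - 1.22) + 6.2524)/(1.75*n^2 - 0.61*n + 6.38)^3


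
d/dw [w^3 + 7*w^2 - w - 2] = 3*w^2 + 14*w - 1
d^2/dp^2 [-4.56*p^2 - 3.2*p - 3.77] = -9.12000000000000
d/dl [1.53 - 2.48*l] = -2.48000000000000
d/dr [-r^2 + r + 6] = 1 - 2*r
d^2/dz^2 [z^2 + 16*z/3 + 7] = 2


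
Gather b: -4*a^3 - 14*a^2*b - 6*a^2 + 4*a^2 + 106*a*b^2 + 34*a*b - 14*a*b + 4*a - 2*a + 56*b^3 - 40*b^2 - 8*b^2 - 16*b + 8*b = -4*a^3 - 2*a^2 + 2*a + 56*b^3 + b^2*(106*a - 48) + b*(-14*a^2 + 20*a - 8)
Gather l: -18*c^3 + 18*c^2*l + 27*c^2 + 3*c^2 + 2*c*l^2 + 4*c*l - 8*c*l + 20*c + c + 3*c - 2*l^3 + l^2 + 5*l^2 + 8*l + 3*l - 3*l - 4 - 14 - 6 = -18*c^3 + 30*c^2 + 24*c - 2*l^3 + l^2*(2*c + 6) + l*(18*c^2 - 4*c + 8) - 24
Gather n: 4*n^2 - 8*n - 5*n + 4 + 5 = 4*n^2 - 13*n + 9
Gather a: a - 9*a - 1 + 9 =8 - 8*a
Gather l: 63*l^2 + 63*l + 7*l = 63*l^2 + 70*l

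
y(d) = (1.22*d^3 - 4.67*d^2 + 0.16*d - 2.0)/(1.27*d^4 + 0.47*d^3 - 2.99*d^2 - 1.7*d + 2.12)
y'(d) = (3.66*d^2 - 9.34*d + 0.16)/(1.27*d^4 + 0.47*d^3 - 2.99*d^2 - 1.7*d + 2.12) + (-5.08*d^3 - 1.41*d^2 + 5.98*d + 1.7)*(1.22*d^3 - 4.67*d^2 + 0.16*d - 2.0)/(1.27*d^4 + 0.47*d^3 - 2.99*d^2 - 1.7*d + 2.12)^2 = (-1.5494*d^6 + 11.8618*d^5 - 2.0625*d^4 + 5.8616*d^3 + 18.9966*d^2 - 31.7608*d - 3.0608)/(1.6129*d^8 + 1.1938*d^7 - 7.3737*d^6 - 7.1286*d^5 + 12.7269*d^4 + 12.1588*d^3 - 9.7876*d^2 - 7.208*d + 4.4944)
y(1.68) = -2.88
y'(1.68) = 13.18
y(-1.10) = -5.88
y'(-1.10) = 8.60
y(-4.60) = -0.47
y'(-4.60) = -0.18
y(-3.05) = -1.06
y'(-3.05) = -0.77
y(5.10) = 0.05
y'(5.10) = 0.02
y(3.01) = -0.12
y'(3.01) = 0.24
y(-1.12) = -6.05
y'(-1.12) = 8.05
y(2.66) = -0.24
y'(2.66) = 0.45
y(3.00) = -0.12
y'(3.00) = 0.25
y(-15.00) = -0.08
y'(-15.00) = -0.01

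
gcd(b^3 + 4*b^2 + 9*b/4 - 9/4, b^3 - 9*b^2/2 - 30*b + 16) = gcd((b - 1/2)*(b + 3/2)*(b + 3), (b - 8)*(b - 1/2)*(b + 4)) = b - 1/2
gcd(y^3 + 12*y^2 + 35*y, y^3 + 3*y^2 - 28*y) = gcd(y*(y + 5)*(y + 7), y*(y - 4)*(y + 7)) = y^2 + 7*y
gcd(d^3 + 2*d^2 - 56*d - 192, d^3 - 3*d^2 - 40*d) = d - 8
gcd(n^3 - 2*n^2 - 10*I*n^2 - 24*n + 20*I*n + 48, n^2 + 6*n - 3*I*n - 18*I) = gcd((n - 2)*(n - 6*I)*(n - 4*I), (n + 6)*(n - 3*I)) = 1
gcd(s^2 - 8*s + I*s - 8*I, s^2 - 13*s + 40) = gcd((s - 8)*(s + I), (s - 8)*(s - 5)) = s - 8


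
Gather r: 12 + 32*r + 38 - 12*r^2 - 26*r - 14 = -12*r^2 + 6*r + 36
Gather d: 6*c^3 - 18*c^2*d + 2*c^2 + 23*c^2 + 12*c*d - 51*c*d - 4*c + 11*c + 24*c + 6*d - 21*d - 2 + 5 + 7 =6*c^3 + 25*c^2 + 31*c + d*(-18*c^2 - 39*c - 15) + 10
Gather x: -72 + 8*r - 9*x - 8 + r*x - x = 8*r + x*(r - 10) - 80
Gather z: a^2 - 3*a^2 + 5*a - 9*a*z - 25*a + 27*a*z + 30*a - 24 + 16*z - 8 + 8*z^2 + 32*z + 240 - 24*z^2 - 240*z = -2*a^2 + 10*a - 16*z^2 + z*(18*a - 192) + 208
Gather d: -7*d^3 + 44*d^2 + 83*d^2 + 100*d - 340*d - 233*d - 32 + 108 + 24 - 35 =-7*d^3 + 127*d^2 - 473*d + 65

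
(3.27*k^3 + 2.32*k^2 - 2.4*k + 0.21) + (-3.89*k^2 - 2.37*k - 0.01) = 3.27*k^3 - 1.57*k^2 - 4.77*k + 0.2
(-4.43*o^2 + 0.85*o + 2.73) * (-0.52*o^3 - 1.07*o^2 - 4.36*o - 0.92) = 2.3036*o^5 + 4.2981*o^4 + 16.9857*o^3 - 2.5515*o^2 - 12.6848*o - 2.5116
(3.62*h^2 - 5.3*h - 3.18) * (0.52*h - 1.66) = 1.8824*h^3 - 8.7652*h^2 + 7.1444*h + 5.2788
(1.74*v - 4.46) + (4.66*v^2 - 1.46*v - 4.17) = 4.66*v^2 + 0.28*v - 8.63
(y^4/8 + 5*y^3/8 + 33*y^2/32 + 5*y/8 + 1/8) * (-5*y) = -5*y^5/8 - 25*y^4/8 - 165*y^3/32 - 25*y^2/8 - 5*y/8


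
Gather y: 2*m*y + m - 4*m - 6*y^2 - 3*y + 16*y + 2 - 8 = -3*m - 6*y^2 + y*(2*m + 13) - 6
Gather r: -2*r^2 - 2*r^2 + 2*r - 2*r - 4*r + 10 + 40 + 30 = -4*r^2 - 4*r + 80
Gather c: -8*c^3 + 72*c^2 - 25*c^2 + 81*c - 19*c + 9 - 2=-8*c^3 + 47*c^2 + 62*c + 7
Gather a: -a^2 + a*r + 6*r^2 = -a^2 + a*r + 6*r^2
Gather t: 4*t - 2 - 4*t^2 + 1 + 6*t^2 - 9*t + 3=2*t^2 - 5*t + 2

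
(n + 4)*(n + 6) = n^2 + 10*n + 24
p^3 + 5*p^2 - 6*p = p*(p - 1)*(p + 6)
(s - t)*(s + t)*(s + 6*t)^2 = s^4 + 12*s^3*t + 35*s^2*t^2 - 12*s*t^3 - 36*t^4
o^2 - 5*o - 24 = (o - 8)*(o + 3)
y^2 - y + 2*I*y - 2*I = (y - 1)*(y + 2*I)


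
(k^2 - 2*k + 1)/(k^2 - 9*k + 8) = (k - 1)/(k - 8)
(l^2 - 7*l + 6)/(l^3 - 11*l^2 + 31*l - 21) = (l - 6)/(l^2 - 10*l + 21)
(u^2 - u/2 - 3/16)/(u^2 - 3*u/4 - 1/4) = (u - 3/4)/(u - 1)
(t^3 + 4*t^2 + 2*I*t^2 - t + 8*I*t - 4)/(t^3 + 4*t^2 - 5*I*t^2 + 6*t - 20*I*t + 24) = (t + I)/(t - 6*I)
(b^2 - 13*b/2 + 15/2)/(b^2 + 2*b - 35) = (b - 3/2)/(b + 7)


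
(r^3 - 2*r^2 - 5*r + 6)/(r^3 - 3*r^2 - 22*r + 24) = (r^2 - r - 6)/(r^2 - 2*r - 24)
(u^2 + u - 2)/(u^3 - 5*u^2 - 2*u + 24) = (u - 1)/(u^2 - 7*u + 12)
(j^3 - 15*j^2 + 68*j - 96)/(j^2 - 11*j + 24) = j - 4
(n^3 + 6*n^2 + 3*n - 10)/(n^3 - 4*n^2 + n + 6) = (n^3 + 6*n^2 + 3*n - 10)/(n^3 - 4*n^2 + n + 6)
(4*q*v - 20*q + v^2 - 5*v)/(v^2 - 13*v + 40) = (4*q + v)/(v - 8)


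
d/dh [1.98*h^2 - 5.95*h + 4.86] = 3.96*h - 5.95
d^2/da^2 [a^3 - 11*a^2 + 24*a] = 6*a - 22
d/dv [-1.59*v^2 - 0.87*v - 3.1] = -3.18*v - 0.87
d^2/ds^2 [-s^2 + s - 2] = -2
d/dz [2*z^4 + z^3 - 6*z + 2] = 8*z^3 + 3*z^2 - 6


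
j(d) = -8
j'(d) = 0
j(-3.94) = -8.00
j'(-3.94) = 0.00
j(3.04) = -8.00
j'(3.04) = 0.00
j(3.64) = -8.00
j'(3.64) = 0.00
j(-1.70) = -8.00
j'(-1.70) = 0.00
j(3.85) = -8.00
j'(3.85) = 0.00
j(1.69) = -8.00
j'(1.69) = 0.00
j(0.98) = -8.00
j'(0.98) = 0.00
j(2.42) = -8.00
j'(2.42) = 0.00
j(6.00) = -8.00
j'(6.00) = 0.00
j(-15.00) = -8.00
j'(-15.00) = 0.00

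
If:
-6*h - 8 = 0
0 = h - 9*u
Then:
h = -4/3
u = -4/27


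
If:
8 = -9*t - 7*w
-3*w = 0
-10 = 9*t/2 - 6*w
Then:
No Solution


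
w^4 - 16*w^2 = w^2*(w - 4)*(w + 4)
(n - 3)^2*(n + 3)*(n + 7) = n^4 + 4*n^3 - 30*n^2 - 36*n + 189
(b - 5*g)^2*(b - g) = b^3 - 11*b^2*g + 35*b*g^2 - 25*g^3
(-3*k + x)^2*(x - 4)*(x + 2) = 9*k^2*x^2 - 18*k^2*x - 72*k^2 - 6*k*x^3 + 12*k*x^2 + 48*k*x + x^4 - 2*x^3 - 8*x^2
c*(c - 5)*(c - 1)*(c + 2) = c^4 - 4*c^3 - 7*c^2 + 10*c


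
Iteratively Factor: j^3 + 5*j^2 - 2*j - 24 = (j - 2)*(j^2 + 7*j + 12) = (j - 2)*(j + 4)*(j + 3)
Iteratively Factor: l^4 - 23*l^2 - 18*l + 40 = (l + 4)*(l^3 - 4*l^2 - 7*l + 10) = (l - 5)*(l + 4)*(l^2 + l - 2) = (l - 5)*(l - 1)*(l + 4)*(l + 2)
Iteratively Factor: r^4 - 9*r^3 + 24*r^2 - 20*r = (r)*(r^3 - 9*r^2 + 24*r - 20) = r*(r - 2)*(r^2 - 7*r + 10) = r*(r - 2)^2*(r - 5)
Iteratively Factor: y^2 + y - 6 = (y + 3)*(y - 2)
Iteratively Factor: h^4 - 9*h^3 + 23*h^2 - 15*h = (h)*(h^3 - 9*h^2 + 23*h - 15) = h*(h - 3)*(h^2 - 6*h + 5) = h*(h - 3)*(h - 1)*(h - 5)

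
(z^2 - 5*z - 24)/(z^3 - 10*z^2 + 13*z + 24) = (z + 3)/(z^2 - 2*z - 3)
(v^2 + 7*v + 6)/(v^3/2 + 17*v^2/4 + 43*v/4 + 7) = 4*(v + 6)/(2*v^2 + 15*v + 28)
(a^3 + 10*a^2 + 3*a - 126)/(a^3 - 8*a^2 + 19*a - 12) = (a^2 + 13*a + 42)/(a^2 - 5*a + 4)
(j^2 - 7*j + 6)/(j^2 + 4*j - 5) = (j - 6)/(j + 5)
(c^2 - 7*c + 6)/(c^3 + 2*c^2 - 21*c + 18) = (c - 6)/(c^2 + 3*c - 18)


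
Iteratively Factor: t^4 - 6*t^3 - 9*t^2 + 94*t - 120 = (t - 5)*(t^3 - t^2 - 14*t + 24) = (t - 5)*(t - 2)*(t^2 + t - 12) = (t - 5)*(t - 2)*(t + 4)*(t - 3)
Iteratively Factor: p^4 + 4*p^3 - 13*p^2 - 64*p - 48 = (p - 4)*(p^3 + 8*p^2 + 19*p + 12) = (p - 4)*(p + 4)*(p^2 + 4*p + 3) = (p - 4)*(p + 1)*(p + 4)*(p + 3)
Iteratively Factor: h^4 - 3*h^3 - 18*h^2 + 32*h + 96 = (h - 4)*(h^3 + h^2 - 14*h - 24) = (h - 4)*(h + 2)*(h^2 - h - 12) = (h - 4)*(h + 2)*(h + 3)*(h - 4)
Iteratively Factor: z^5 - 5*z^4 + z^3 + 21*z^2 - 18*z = (z)*(z^4 - 5*z^3 + z^2 + 21*z - 18) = z*(z - 1)*(z^3 - 4*z^2 - 3*z + 18) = z*(z - 1)*(z + 2)*(z^2 - 6*z + 9) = z*(z - 3)*(z - 1)*(z + 2)*(z - 3)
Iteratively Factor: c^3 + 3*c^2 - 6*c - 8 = (c + 4)*(c^2 - c - 2) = (c - 2)*(c + 4)*(c + 1)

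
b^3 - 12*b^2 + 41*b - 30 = (b - 6)*(b - 5)*(b - 1)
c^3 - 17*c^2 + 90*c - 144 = (c - 8)*(c - 6)*(c - 3)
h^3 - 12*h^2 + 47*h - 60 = (h - 5)*(h - 4)*(h - 3)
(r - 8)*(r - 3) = r^2 - 11*r + 24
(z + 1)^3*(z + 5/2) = z^4 + 11*z^3/2 + 21*z^2/2 + 17*z/2 + 5/2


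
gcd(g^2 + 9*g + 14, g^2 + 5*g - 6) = 1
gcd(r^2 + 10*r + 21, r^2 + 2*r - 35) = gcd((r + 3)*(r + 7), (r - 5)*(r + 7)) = r + 7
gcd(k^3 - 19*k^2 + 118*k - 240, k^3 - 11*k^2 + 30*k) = k^2 - 11*k + 30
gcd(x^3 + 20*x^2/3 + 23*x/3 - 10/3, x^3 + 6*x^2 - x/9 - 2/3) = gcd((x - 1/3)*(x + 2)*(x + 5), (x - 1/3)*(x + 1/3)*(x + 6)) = x - 1/3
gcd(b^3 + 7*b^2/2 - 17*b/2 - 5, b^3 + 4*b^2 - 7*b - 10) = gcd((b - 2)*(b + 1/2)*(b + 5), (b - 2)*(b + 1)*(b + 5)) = b^2 + 3*b - 10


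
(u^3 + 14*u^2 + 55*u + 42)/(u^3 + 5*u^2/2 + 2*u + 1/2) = 2*(u^2 + 13*u + 42)/(2*u^2 + 3*u + 1)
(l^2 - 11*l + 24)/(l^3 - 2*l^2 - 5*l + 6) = (l - 8)/(l^2 + l - 2)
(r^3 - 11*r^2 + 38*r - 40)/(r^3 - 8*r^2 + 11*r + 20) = (r - 2)/(r + 1)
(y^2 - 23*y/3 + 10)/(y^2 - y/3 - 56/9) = 3*(-3*y^2 + 23*y - 30)/(-9*y^2 + 3*y + 56)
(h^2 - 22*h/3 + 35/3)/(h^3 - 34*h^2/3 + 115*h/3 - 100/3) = (3*h - 7)/(3*h^2 - 19*h + 20)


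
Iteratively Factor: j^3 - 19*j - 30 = (j - 5)*(j^2 + 5*j + 6) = (j - 5)*(j + 3)*(j + 2)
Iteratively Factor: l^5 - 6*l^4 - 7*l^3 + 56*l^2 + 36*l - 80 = (l - 5)*(l^4 - l^3 - 12*l^2 - 4*l + 16) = (l - 5)*(l - 4)*(l^3 + 3*l^2 - 4) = (l - 5)*(l - 4)*(l + 2)*(l^2 + l - 2) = (l - 5)*(l - 4)*(l + 2)^2*(l - 1)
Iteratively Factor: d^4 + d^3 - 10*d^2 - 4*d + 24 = (d + 3)*(d^3 - 2*d^2 - 4*d + 8) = (d + 2)*(d + 3)*(d^2 - 4*d + 4) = (d - 2)*(d + 2)*(d + 3)*(d - 2)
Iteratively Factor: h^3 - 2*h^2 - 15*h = (h - 5)*(h^2 + 3*h) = h*(h - 5)*(h + 3)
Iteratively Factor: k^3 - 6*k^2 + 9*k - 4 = (k - 4)*(k^2 - 2*k + 1) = (k - 4)*(k - 1)*(k - 1)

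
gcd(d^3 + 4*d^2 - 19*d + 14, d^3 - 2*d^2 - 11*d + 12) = d - 1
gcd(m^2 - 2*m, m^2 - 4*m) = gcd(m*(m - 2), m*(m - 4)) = m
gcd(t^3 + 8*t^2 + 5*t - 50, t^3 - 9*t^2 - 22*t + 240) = t + 5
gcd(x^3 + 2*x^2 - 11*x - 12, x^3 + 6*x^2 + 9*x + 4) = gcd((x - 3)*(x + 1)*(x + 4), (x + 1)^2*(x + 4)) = x^2 + 5*x + 4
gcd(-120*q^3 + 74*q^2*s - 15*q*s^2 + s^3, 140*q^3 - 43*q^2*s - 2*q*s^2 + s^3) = 20*q^2 - 9*q*s + s^2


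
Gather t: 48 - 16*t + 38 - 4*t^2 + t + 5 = -4*t^2 - 15*t + 91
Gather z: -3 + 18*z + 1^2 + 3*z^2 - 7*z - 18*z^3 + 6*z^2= -18*z^3 + 9*z^2 + 11*z - 2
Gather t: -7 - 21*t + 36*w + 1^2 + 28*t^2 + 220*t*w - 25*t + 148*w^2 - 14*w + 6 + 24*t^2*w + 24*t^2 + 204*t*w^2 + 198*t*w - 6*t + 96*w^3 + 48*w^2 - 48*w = t^2*(24*w + 52) + t*(204*w^2 + 418*w - 52) + 96*w^3 + 196*w^2 - 26*w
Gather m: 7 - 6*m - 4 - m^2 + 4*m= -m^2 - 2*m + 3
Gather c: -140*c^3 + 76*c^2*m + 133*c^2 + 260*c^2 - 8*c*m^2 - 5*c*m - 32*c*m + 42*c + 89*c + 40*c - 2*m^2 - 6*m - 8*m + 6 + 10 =-140*c^3 + c^2*(76*m + 393) + c*(-8*m^2 - 37*m + 171) - 2*m^2 - 14*m + 16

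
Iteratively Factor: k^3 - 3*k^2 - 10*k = (k - 5)*(k^2 + 2*k) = k*(k - 5)*(k + 2)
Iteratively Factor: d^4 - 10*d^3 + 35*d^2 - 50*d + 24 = (d - 2)*(d^3 - 8*d^2 + 19*d - 12) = (d - 4)*(d - 2)*(d^2 - 4*d + 3) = (d - 4)*(d - 2)*(d - 1)*(d - 3)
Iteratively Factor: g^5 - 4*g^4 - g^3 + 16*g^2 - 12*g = (g - 2)*(g^4 - 2*g^3 - 5*g^2 + 6*g) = g*(g - 2)*(g^3 - 2*g^2 - 5*g + 6) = g*(g - 2)*(g + 2)*(g^2 - 4*g + 3) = g*(g - 3)*(g - 2)*(g + 2)*(g - 1)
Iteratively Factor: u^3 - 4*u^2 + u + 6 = (u + 1)*(u^2 - 5*u + 6) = (u - 2)*(u + 1)*(u - 3)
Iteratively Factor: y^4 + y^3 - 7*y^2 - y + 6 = (y + 3)*(y^3 - 2*y^2 - y + 2) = (y + 1)*(y + 3)*(y^2 - 3*y + 2) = (y - 2)*(y + 1)*(y + 3)*(y - 1)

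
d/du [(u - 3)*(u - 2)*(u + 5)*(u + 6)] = 4*u^3 + 18*u^2 - 38*u - 84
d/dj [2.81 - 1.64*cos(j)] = 1.64*sin(j)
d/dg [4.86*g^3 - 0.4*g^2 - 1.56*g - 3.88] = 14.58*g^2 - 0.8*g - 1.56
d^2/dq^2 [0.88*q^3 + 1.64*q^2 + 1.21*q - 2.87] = 5.28*q + 3.28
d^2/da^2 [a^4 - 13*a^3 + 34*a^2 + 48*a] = 12*a^2 - 78*a + 68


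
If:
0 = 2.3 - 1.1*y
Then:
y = 2.09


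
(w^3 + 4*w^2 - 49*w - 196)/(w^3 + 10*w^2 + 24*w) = (w^2 - 49)/(w*(w + 6))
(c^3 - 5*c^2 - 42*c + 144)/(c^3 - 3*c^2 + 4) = (c^3 - 5*c^2 - 42*c + 144)/(c^3 - 3*c^2 + 4)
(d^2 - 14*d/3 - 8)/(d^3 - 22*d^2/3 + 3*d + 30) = (3*d + 4)/(3*d^2 - 4*d - 15)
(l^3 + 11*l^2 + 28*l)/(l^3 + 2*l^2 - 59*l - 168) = l*(l + 4)/(l^2 - 5*l - 24)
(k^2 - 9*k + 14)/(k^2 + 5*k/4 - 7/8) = 8*(k^2 - 9*k + 14)/(8*k^2 + 10*k - 7)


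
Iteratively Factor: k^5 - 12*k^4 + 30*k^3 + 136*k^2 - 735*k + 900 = (k - 3)*(k^4 - 9*k^3 + 3*k^2 + 145*k - 300) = (k - 3)*(k + 4)*(k^3 - 13*k^2 + 55*k - 75) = (k - 5)*(k - 3)*(k + 4)*(k^2 - 8*k + 15) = (k - 5)^2*(k - 3)*(k + 4)*(k - 3)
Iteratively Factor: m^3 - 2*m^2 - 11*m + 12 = (m - 1)*(m^2 - m - 12) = (m - 1)*(m + 3)*(m - 4)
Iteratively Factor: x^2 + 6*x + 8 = (x + 2)*(x + 4)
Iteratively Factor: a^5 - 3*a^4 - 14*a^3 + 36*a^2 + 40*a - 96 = (a + 2)*(a^4 - 5*a^3 - 4*a^2 + 44*a - 48) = (a - 4)*(a + 2)*(a^3 - a^2 - 8*a + 12) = (a - 4)*(a + 2)*(a + 3)*(a^2 - 4*a + 4) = (a - 4)*(a - 2)*(a + 2)*(a + 3)*(a - 2)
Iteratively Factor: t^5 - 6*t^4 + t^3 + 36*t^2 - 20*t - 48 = (t + 2)*(t^4 - 8*t^3 + 17*t^2 + 2*t - 24) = (t - 4)*(t + 2)*(t^3 - 4*t^2 + t + 6) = (t - 4)*(t - 2)*(t + 2)*(t^2 - 2*t - 3) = (t - 4)*(t - 3)*(t - 2)*(t + 2)*(t + 1)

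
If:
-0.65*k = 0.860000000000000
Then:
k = -1.32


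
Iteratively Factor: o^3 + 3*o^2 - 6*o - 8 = (o - 2)*(o^2 + 5*o + 4) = (o - 2)*(o + 4)*(o + 1)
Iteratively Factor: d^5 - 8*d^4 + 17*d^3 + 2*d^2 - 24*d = (d - 3)*(d^4 - 5*d^3 + 2*d^2 + 8*d) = (d - 4)*(d - 3)*(d^3 - d^2 - 2*d) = d*(d - 4)*(d - 3)*(d^2 - d - 2) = d*(d - 4)*(d - 3)*(d + 1)*(d - 2)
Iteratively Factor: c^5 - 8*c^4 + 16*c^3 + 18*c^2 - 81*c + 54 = (c + 2)*(c^4 - 10*c^3 + 36*c^2 - 54*c + 27) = (c - 3)*(c + 2)*(c^3 - 7*c^2 + 15*c - 9) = (c - 3)^2*(c + 2)*(c^2 - 4*c + 3) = (c - 3)^3*(c + 2)*(c - 1)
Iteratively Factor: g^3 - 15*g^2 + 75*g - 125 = (g - 5)*(g^2 - 10*g + 25) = (g - 5)^2*(g - 5)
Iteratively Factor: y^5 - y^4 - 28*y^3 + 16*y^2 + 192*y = (y - 4)*(y^4 + 3*y^3 - 16*y^2 - 48*y) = y*(y - 4)*(y^3 + 3*y^2 - 16*y - 48) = y*(y - 4)*(y + 3)*(y^2 - 16) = y*(y - 4)^2*(y + 3)*(y + 4)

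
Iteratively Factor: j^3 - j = (j)*(j^2 - 1) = j*(j - 1)*(j + 1)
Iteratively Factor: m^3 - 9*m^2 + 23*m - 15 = (m - 3)*(m^2 - 6*m + 5) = (m - 5)*(m - 3)*(m - 1)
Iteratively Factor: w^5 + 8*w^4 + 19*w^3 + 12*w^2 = (w)*(w^4 + 8*w^3 + 19*w^2 + 12*w) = w*(w + 3)*(w^3 + 5*w^2 + 4*w) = w*(w + 3)*(w + 4)*(w^2 + w) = w^2*(w + 3)*(w + 4)*(w + 1)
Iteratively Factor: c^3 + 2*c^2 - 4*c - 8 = (c + 2)*(c^2 - 4) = (c - 2)*(c + 2)*(c + 2)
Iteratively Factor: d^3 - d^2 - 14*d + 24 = (d - 2)*(d^2 + d - 12) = (d - 3)*(d - 2)*(d + 4)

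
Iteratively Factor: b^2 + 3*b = (b)*(b + 3)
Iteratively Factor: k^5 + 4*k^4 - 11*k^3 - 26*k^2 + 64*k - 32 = (k - 1)*(k^4 + 5*k^3 - 6*k^2 - 32*k + 32) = (k - 1)^2*(k^3 + 6*k^2 - 32) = (k - 1)^2*(k + 4)*(k^2 + 2*k - 8) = (k - 2)*(k - 1)^2*(k + 4)*(k + 4)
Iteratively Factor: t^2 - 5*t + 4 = (t - 1)*(t - 4)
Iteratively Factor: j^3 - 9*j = (j - 3)*(j^2 + 3*j) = (j - 3)*(j + 3)*(j)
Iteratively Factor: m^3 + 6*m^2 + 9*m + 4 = (m + 4)*(m^2 + 2*m + 1) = (m + 1)*(m + 4)*(m + 1)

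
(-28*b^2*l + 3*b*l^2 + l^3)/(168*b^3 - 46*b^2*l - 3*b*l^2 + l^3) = -l/(6*b - l)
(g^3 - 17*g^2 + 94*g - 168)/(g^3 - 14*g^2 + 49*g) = (g^2 - 10*g + 24)/(g*(g - 7))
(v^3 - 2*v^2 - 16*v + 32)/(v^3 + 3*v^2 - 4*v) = (v^2 - 6*v + 8)/(v*(v - 1))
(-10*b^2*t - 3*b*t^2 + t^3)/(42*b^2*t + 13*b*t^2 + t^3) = (-10*b^2 - 3*b*t + t^2)/(42*b^2 + 13*b*t + t^2)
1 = 1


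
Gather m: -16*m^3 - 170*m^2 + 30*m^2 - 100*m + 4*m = -16*m^3 - 140*m^2 - 96*m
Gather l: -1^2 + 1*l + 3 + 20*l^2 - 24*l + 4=20*l^2 - 23*l + 6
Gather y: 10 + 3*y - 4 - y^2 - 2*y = -y^2 + y + 6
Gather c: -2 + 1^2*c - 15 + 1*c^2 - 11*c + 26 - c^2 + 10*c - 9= 0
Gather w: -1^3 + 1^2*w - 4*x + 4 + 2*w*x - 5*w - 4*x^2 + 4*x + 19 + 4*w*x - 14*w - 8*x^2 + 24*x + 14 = w*(6*x - 18) - 12*x^2 + 24*x + 36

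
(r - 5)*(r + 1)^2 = r^3 - 3*r^2 - 9*r - 5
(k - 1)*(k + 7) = k^2 + 6*k - 7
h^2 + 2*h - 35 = (h - 5)*(h + 7)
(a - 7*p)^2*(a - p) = a^3 - 15*a^2*p + 63*a*p^2 - 49*p^3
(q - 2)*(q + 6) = q^2 + 4*q - 12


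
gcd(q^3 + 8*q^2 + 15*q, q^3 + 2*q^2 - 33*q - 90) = q^2 + 8*q + 15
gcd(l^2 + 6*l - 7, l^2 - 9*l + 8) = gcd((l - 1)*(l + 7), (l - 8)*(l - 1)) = l - 1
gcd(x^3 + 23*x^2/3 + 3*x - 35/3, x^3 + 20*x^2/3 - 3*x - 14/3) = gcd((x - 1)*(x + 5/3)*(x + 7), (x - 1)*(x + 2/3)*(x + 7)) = x^2 + 6*x - 7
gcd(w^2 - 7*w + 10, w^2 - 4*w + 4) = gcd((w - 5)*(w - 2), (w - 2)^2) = w - 2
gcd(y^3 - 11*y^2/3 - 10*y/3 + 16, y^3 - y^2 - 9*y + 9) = y - 3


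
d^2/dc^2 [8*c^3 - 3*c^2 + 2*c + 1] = 48*c - 6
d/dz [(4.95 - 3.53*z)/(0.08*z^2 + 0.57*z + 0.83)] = (0.2824*z^2 - 0.792*z - 5.7514)/(0.0064*z^4 + 0.0912*z^3 + 0.4577*z^2 + 0.9462*z + 0.6889)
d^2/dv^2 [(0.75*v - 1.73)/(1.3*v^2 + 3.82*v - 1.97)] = ((0.75*v - 1.73)*(2.6*v + 3.82)*(5.2*v + 7.64) - (5.85*v + 1.232)*(1.3*v^2 + 3.82*v - 1.97))/(1.3*v^2 + 3.82*v - 1.97)^3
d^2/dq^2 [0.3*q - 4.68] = 0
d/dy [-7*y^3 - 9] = -21*y^2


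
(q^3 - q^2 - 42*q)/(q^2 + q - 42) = q*(q^2 - q - 42)/(q^2 + q - 42)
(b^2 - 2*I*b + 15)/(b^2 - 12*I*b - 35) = (b + 3*I)/(b - 7*I)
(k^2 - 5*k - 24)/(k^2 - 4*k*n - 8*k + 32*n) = (k + 3)/(k - 4*n)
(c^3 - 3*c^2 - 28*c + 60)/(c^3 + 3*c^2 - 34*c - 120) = (c - 2)/(c + 4)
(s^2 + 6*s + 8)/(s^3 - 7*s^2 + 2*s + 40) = (s + 4)/(s^2 - 9*s + 20)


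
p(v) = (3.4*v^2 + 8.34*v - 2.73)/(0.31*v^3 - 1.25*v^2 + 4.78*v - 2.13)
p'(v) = (6.8*v + 8.34)/(0.31*v^3 - 1.25*v^2 + 4.78*v - 2.13) + (-0.93*v^2 + 2.5*v - 4.78)*(3.4*v^2 + 8.34*v - 2.73)/(0.31*v^3 - 1.25*v^2 + 4.78*v - 2.13)^2 = (-1.054*v^4 - 5.1708*v^3 + 29.2159*v^2 - 21.309*v - 4.7148)/(0.0961*v^6 - 0.775*v^5 + 4.5261*v^4 - 13.2706*v^3 + 28.1734*v^2 - 20.3628*v + 4.5369)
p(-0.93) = 0.95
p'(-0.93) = 0.70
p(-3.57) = -0.22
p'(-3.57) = 0.21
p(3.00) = 5.67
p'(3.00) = -0.35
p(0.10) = 1.12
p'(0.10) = -2.37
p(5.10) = 4.16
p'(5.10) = -0.79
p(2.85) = 5.71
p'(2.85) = -0.24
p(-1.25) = 0.74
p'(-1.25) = 0.66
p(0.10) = 1.12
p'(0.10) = -2.37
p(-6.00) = -0.49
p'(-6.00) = 0.05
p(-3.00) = -0.08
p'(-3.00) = 0.29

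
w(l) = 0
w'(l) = 0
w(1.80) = 0.00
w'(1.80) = 0.00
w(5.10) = 0.00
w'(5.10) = 0.00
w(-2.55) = 0.00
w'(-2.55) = 0.00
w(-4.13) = 0.00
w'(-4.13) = 0.00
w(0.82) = 0.00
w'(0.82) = 0.00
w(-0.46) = 0.00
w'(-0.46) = 0.00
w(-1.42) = 0.00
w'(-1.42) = 0.00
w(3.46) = 0.00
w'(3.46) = 0.00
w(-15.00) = 0.00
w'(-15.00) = 0.00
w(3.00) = 0.00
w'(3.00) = 0.00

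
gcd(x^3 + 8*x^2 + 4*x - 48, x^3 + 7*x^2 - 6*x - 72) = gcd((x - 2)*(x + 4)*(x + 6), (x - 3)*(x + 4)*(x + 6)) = x^2 + 10*x + 24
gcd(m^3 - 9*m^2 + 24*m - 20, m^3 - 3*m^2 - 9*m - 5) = m - 5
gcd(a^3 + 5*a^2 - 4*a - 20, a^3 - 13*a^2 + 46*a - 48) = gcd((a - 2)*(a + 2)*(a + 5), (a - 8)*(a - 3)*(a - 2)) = a - 2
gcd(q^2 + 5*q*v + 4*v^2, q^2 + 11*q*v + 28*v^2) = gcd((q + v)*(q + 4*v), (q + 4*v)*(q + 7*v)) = q + 4*v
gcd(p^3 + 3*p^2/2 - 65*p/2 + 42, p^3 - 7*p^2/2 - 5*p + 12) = p^2 - 11*p/2 + 6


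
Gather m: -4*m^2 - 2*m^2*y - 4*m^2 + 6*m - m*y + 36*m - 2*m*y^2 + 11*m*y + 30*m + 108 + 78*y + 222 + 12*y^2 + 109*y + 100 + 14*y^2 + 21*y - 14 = m^2*(-2*y - 8) + m*(-2*y^2 + 10*y + 72) + 26*y^2 + 208*y + 416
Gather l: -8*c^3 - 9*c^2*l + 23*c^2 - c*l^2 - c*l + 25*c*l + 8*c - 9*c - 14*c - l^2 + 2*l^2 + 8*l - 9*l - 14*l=-8*c^3 + 23*c^2 - 15*c + l^2*(1 - c) + l*(-9*c^2 + 24*c - 15)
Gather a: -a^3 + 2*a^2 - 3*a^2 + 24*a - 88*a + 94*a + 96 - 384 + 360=-a^3 - a^2 + 30*a + 72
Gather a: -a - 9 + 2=-a - 7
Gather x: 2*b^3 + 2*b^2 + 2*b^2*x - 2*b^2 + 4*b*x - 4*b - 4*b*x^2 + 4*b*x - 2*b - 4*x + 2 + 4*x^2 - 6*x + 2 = 2*b^3 - 6*b + x^2*(4 - 4*b) + x*(2*b^2 + 8*b - 10) + 4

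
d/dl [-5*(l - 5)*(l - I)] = -10*l + 25 + 5*I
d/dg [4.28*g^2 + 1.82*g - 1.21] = 8.56*g + 1.82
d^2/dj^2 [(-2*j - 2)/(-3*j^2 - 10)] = 12*(12*j^2*(j + 1) - (3*j + 1)*(3*j^2 + 10))/(3*j^2 + 10)^3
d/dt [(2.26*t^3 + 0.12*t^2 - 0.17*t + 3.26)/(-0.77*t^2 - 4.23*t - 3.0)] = (-1.7402*t^4 - 19.1196*t^3 - 20.9785*t^2 + 4.3004*t + 14.2998)/(0.5929*t^4 + 6.5142*t^3 + 22.5129*t^2 + 25.38*t + 9.0)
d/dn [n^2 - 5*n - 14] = 2*n - 5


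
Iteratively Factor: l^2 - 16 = (l + 4)*(l - 4)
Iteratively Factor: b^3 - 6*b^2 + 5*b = (b)*(b^2 - 6*b + 5) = b*(b - 5)*(b - 1)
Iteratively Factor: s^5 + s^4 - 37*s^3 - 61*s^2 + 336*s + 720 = (s + 3)*(s^4 - 2*s^3 - 31*s^2 + 32*s + 240) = (s - 5)*(s + 3)*(s^3 + 3*s^2 - 16*s - 48) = (s - 5)*(s - 4)*(s + 3)*(s^2 + 7*s + 12) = (s - 5)*(s - 4)*(s + 3)^2*(s + 4)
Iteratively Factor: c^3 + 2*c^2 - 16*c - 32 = (c - 4)*(c^2 + 6*c + 8) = (c - 4)*(c + 2)*(c + 4)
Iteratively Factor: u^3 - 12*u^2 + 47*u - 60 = (u - 3)*(u^2 - 9*u + 20) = (u - 4)*(u - 3)*(u - 5)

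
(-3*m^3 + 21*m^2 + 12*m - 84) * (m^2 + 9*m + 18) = -3*m^5 - 6*m^4 + 147*m^3 + 402*m^2 - 540*m - 1512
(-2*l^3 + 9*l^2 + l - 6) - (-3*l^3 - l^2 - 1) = l^3 + 10*l^2 + l - 5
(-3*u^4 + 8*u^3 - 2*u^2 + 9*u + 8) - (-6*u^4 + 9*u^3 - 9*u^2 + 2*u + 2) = 3*u^4 - u^3 + 7*u^2 + 7*u + 6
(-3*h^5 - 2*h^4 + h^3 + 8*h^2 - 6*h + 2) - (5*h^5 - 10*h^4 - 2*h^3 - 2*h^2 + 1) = -8*h^5 + 8*h^4 + 3*h^3 + 10*h^2 - 6*h + 1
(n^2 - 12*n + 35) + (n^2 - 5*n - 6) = 2*n^2 - 17*n + 29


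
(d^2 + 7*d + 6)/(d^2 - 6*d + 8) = (d^2 + 7*d + 6)/(d^2 - 6*d + 8)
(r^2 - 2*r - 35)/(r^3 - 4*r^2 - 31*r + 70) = 1/(r - 2)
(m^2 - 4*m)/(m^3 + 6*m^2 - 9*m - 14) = m*(m - 4)/(m^3 + 6*m^2 - 9*m - 14)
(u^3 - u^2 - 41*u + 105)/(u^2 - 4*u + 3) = (u^2 + 2*u - 35)/(u - 1)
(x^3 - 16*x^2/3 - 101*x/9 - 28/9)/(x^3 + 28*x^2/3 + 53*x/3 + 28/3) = (3*x^2 - 20*x - 7)/(3*(x^2 + 8*x + 7))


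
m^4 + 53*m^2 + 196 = (m - 7*I)*(m - 2*I)*(m + 2*I)*(m + 7*I)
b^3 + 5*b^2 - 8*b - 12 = (b - 2)*(b + 1)*(b + 6)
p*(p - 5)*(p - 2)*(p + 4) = p^4 - 3*p^3 - 18*p^2 + 40*p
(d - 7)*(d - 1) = d^2 - 8*d + 7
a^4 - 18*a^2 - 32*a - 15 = (a - 5)*(a + 1)^2*(a + 3)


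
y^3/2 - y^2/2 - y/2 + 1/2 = (y/2 + 1/2)*(y - 1)^2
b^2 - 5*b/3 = b*(b - 5/3)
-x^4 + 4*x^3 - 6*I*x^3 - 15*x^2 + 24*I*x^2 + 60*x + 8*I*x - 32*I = (x - 4)*(x + 8*I)*(I*x + 1)^2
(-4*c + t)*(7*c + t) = -28*c^2 + 3*c*t + t^2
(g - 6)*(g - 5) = g^2 - 11*g + 30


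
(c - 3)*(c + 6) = c^2 + 3*c - 18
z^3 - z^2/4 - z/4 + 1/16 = (z - 1/2)*(z - 1/4)*(z + 1/2)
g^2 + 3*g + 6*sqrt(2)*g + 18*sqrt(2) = (g + 3)*(g + 6*sqrt(2))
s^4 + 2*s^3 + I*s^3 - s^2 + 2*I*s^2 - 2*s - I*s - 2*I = (s + 2)*(s + I)*(-I*s + I)*(I*s + I)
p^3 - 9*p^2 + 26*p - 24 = (p - 4)*(p - 3)*(p - 2)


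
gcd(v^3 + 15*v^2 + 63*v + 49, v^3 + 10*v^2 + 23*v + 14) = v^2 + 8*v + 7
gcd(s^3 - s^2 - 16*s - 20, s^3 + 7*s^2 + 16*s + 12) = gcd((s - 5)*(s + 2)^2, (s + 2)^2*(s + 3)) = s^2 + 4*s + 4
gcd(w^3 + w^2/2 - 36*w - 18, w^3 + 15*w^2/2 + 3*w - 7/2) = 1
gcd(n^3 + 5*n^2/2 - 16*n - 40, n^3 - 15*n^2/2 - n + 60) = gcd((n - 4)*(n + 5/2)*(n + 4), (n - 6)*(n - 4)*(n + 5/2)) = n^2 - 3*n/2 - 10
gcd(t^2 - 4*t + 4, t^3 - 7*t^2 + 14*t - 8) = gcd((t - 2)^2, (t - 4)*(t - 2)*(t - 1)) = t - 2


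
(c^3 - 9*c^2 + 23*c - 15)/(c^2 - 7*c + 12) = (c^2 - 6*c + 5)/(c - 4)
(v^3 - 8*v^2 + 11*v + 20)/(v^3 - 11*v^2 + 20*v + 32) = (v - 5)/(v - 8)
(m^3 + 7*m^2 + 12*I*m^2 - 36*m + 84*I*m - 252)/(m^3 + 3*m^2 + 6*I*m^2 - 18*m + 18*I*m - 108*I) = (m^2 + m*(7 + 6*I) + 42*I)/(m^2 + 3*m - 18)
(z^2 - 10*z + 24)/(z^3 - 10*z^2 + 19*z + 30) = (z - 4)/(z^2 - 4*z - 5)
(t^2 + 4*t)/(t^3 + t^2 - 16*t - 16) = t/(t^2 - 3*t - 4)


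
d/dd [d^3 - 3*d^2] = 3*d*(d - 2)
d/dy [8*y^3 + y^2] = 2*y*(12*y + 1)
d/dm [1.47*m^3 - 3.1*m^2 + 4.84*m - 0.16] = 4.41*m^2 - 6.2*m + 4.84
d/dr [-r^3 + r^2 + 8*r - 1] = -3*r^2 + 2*r + 8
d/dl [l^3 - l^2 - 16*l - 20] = 3*l^2 - 2*l - 16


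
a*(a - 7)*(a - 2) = a^3 - 9*a^2 + 14*a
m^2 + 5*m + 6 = (m + 2)*(m + 3)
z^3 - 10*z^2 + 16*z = z*(z - 8)*(z - 2)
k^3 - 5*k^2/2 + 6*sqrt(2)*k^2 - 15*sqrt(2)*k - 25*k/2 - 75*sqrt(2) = (k - 5)*(k + 5/2)*(k + 6*sqrt(2))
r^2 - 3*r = r*(r - 3)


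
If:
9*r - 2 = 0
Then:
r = 2/9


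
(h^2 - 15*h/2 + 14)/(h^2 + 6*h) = (h^2 - 15*h/2 + 14)/(h*(h + 6))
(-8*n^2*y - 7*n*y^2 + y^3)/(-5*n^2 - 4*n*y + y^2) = y*(-8*n + y)/(-5*n + y)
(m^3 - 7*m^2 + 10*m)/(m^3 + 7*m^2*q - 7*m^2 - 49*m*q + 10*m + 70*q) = m/(m + 7*q)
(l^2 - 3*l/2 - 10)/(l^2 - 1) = (l^2 - 3*l/2 - 10)/(l^2 - 1)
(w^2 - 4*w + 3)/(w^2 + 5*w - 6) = (w - 3)/(w + 6)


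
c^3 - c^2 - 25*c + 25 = (c - 5)*(c - 1)*(c + 5)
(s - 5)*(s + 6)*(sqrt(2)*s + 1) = sqrt(2)*s^3 + s^2 + sqrt(2)*s^2 - 30*sqrt(2)*s + s - 30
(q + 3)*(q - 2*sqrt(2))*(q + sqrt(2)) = q^3 - sqrt(2)*q^2 + 3*q^2 - 3*sqrt(2)*q - 4*q - 12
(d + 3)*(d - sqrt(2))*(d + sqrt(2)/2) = d^3 - sqrt(2)*d^2/2 + 3*d^2 - 3*sqrt(2)*d/2 - d - 3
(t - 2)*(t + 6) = t^2 + 4*t - 12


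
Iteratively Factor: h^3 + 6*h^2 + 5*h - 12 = (h - 1)*(h^2 + 7*h + 12) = (h - 1)*(h + 4)*(h + 3)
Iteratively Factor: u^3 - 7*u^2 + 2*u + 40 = (u - 5)*(u^2 - 2*u - 8) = (u - 5)*(u + 2)*(u - 4)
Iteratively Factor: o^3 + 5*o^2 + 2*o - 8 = (o + 2)*(o^2 + 3*o - 4) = (o + 2)*(o + 4)*(o - 1)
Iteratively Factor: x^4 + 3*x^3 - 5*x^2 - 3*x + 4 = (x + 4)*(x^3 - x^2 - x + 1) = (x + 1)*(x + 4)*(x^2 - 2*x + 1) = (x - 1)*(x + 1)*(x + 4)*(x - 1)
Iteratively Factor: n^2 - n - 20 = (n + 4)*(n - 5)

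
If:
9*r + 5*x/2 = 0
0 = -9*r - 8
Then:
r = -8/9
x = 16/5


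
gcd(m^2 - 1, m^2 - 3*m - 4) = m + 1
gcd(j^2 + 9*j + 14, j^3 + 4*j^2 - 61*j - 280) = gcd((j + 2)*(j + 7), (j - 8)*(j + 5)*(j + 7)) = j + 7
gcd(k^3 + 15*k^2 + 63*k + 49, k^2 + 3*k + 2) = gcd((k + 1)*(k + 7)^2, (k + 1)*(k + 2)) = k + 1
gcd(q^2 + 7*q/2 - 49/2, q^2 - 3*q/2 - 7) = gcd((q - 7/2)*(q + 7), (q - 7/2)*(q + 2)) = q - 7/2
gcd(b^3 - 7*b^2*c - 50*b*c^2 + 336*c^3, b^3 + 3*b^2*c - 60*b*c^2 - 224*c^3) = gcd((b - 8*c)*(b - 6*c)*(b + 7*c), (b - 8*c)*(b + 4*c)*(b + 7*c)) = b^2 - b*c - 56*c^2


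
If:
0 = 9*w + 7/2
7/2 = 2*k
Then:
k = 7/4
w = -7/18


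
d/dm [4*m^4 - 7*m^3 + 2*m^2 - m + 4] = 16*m^3 - 21*m^2 + 4*m - 1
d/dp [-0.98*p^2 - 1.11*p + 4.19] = -1.96*p - 1.11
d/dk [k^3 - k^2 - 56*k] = 3*k^2 - 2*k - 56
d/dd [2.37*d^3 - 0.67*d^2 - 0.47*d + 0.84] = 7.11*d^2 - 1.34*d - 0.47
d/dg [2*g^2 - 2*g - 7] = 4*g - 2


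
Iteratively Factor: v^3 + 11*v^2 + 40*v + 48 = (v + 4)*(v^2 + 7*v + 12) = (v + 4)^2*(v + 3)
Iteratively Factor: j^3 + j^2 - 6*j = (j)*(j^2 + j - 6) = j*(j + 3)*(j - 2)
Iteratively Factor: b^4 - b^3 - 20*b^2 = (b + 4)*(b^3 - 5*b^2) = b*(b + 4)*(b^2 - 5*b) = b*(b - 5)*(b + 4)*(b)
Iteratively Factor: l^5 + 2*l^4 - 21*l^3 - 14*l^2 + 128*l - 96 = (l - 2)*(l^4 + 4*l^3 - 13*l^2 - 40*l + 48) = (l - 3)*(l - 2)*(l^3 + 7*l^2 + 8*l - 16) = (l - 3)*(l - 2)*(l + 4)*(l^2 + 3*l - 4) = (l - 3)*(l - 2)*(l + 4)^2*(l - 1)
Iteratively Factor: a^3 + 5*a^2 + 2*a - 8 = (a - 1)*(a^2 + 6*a + 8) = (a - 1)*(a + 4)*(a + 2)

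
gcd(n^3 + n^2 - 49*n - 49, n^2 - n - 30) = 1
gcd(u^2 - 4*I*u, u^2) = u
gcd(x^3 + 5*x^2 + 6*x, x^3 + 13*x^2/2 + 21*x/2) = x^2 + 3*x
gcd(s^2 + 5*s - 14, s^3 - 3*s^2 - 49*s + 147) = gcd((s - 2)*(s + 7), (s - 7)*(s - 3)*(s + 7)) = s + 7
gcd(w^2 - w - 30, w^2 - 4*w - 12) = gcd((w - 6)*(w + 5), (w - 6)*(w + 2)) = w - 6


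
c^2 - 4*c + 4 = (c - 2)^2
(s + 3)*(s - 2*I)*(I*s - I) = I*s^3 + 2*s^2 + 2*I*s^2 + 4*s - 3*I*s - 6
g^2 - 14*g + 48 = (g - 8)*(g - 6)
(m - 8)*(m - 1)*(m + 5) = m^3 - 4*m^2 - 37*m + 40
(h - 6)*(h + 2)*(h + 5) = h^3 + h^2 - 32*h - 60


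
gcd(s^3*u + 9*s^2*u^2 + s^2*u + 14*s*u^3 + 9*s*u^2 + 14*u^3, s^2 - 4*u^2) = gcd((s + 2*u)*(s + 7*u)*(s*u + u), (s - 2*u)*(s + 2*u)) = s + 2*u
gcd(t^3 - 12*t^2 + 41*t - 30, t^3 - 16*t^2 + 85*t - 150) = t^2 - 11*t + 30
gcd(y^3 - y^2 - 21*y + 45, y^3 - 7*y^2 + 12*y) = y - 3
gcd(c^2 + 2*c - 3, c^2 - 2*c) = 1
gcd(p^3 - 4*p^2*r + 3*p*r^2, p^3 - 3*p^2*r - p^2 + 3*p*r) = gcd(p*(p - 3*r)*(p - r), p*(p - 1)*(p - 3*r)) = p^2 - 3*p*r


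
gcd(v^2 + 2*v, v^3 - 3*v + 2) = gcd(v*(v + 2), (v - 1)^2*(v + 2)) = v + 2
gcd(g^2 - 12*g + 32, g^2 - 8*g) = g - 8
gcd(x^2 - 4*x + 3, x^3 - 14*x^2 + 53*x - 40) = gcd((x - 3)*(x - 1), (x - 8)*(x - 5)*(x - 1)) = x - 1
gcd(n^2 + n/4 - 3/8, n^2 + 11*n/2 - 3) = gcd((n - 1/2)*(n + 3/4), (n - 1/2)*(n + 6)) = n - 1/2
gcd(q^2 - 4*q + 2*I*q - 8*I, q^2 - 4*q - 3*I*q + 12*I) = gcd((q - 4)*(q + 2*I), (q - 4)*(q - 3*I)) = q - 4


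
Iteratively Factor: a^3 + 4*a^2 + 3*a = (a + 1)*(a^2 + 3*a) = a*(a + 1)*(a + 3)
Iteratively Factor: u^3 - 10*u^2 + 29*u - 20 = (u - 5)*(u^2 - 5*u + 4) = (u - 5)*(u - 1)*(u - 4)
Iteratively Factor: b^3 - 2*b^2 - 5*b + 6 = (b - 1)*(b^2 - b - 6) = (b - 1)*(b + 2)*(b - 3)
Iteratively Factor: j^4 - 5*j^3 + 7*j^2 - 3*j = (j - 1)*(j^3 - 4*j^2 + 3*j) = j*(j - 1)*(j^2 - 4*j + 3) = j*(j - 1)^2*(j - 3)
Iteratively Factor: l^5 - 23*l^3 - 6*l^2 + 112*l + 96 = (l - 4)*(l^4 + 4*l^3 - 7*l^2 - 34*l - 24) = (l - 4)*(l - 3)*(l^3 + 7*l^2 + 14*l + 8) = (l - 4)*(l - 3)*(l + 2)*(l^2 + 5*l + 4) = (l - 4)*(l - 3)*(l + 2)*(l + 4)*(l + 1)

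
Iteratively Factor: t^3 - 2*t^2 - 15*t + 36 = (t + 4)*(t^2 - 6*t + 9) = (t - 3)*(t + 4)*(t - 3)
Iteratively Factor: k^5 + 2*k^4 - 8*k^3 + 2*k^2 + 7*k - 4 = (k - 1)*(k^4 + 3*k^3 - 5*k^2 - 3*k + 4) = (k - 1)*(k + 1)*(k^3 + 2*k^2 - 7*k + 4) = (k - 1)^2*(k + 1)*(k^2 + 3*k - 4) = (k - 1)^2*(k + 1)*(k + 4)*(k - 1)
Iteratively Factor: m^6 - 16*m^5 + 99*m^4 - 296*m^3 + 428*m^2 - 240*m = (m - 5)*(m^5 - 11*m^4 + 44*m^3 - 76*m^2 + 48*m) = m*(m - 5)*(m^4 - 11*m^3 + 44*m^2 - 76*m + 48) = m*(m - 5)*(m - 2)*(m^3 - 9*m^2 + 26*m - 24) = m*(m - 5)*(m - 3)*(m - 2)*(m^2 - 6*m + 8) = m*(m - 5)*(m - 3)*(m - 2)^2*(m - 4)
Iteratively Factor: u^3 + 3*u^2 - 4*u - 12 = (u + 2)*(u^2 + u - 6) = (u - 2)*(u + 2)*(u + 3)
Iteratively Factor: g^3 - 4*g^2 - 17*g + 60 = (g - 5)*(g^2 + g - 12) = (g - 5)*(g + 4)*(g - 3)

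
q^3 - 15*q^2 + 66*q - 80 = (q - 8)*(q - 5)*(q - 2)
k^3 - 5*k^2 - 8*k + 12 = (k - 6)*(k - 1)*(k + 2)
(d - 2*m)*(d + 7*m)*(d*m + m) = d^3*m + 5*d^2*m^2 + d^2*m - 14*d*m^3 + 5*d*m^2 - 14*m^3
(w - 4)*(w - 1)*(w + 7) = w^3 + 2*w^2 - 31*w + 28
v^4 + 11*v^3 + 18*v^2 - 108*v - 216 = (v - 3)*(v + 2)*(v + 6)^2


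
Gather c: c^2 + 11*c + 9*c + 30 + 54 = c^2 + 20*c + 84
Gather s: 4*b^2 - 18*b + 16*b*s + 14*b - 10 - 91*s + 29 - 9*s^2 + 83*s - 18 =4*b^2 - 4*b - 9*s^2 + s*(16*b - 8) + 1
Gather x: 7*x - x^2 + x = -x^2 + 8*x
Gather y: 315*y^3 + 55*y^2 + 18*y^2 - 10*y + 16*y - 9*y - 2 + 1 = 315*y^3 + 73*y^2 - 3*y - 1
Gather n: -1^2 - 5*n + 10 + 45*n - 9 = 40*n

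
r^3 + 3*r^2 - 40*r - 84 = (r - 6)*(r + 2)*(r + 7)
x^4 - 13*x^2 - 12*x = x*(x - 4)*(x + 1)*(x + 3)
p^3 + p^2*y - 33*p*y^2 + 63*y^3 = (p - 3*y)^2*(p + 7*y)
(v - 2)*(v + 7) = v^2 + 5*v - 14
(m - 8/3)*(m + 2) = m^2 - 2*m/3 - 16/3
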